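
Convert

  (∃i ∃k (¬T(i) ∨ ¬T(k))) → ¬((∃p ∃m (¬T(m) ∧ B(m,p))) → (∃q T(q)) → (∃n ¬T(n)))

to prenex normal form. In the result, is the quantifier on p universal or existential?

existential

First replace A → B with ¬A ∨ B.
  ¬(∃i ∃k (¬T(i) ∨ ¬T(k))) ∨ ¬(¬(∃p ∃m (¬T(m) ∧ B(m,p))) ∨ ¬(∃q T(q)) ∨ (∃n ¬T(n)))
Move each ¬ inward, flipping quantifiers it crosses:
  (∀i ∀k (T(i) ∧ T(k))) ∨ (∃p ∃m (¬T(m) ∧ B(m,p))) ∧ (∃q T(q)) ∧ (∀n T(n))
All bound variables are already distinct, so no renaming is needed.
Finally move all quantifiers to the prefix:
  ∀i ∀k ∃p ∃m ∃q ∀n (T(i) ∧ T(k) ∨ ¬T(m) ∧ B(m,p) ∧ T(q) ∧ T(n))
The quantifier ∃p sits under an even number of negations (counting the antecedent side of each →), so it remains existential.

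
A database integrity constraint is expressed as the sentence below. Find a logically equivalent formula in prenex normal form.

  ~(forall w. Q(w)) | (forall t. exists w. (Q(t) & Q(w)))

exists w. forall t. exists z. (~Q(w) | Q(t) & Q(z))

Push ¬ through the quantifiers and connectives to reach negation normal form:
  (exists w. ~Q(w)) | (forall t. exists w. (Q(t) & Q(w)))
Give each quantifier a distinct variable: w↦z.
  (exists w. ~Q(w)) | (forall t. exists z. (Q(t) & Q(z)))
Extract every quantifier outward, since the variables are now distinct and don't occur free across branches:
  exists w. forall t. exists z. (~Q(w) | Q(t) & Q(z))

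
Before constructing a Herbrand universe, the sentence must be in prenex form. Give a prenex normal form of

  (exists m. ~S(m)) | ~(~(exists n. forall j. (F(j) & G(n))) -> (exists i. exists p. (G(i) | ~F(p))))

Rewrite implications/biconditionals: A → B as ¬A ∨ B.
  (exists m. ~S(m)) | ~(~~(exists n. forall j. (F(j) & G(n))) | (exists i. exists p. (G(i) | ~F(p))))
Drive negations inward (¬∀x A ≡ ∃x ¬A, ¬∃x A ≡ ∀x ¬A, De Morgan for ∧/∨):
  (exists m. ~S(m)) | (forall n. exists j. (~F(j) | ~G(n))) & (forall i. forall p. (~G(i) & F(p)))
All bound variables are already distinct, so no renaming is needed.
Pull the quantifiers to the front (each side's bound variable is not free in the other side):
  exists m. forall n. exists j. forall i. forall p. (~S(m) | (~F(j) | ~G(n)) & ~G(i) & F(p))

exists m. forall n. exists j. forall i. forall p. (~S(m) | (~F(j) | ~G(n)) & ~G(i) & F(p))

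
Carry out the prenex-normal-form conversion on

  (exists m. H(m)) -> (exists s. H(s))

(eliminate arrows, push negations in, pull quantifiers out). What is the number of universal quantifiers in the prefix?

Eliminate → and ↔ using ¬ and ∨.
  ~(exists m. H(m)) | (exists s. H(s))
Push ¬ through the quantifiers and connectives to reach negation normal form:
  (forall m. ~H(m)) | (exists s. H(s))
All bound variables are already distinct, so no renaming is needed.
Finally move all quantifiers to the prefix:
  forall m. exists s. (~H(m) | H(s))
The prefix is forall m exists s: 1 universal, 1 existential.

1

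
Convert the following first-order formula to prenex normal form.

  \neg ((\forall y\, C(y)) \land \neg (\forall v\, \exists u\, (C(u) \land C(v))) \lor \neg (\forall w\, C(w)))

\exists y\, \forall v\, \exists u\, \forall w\, ((\neg C(y) \lor C(u) \land C(v)) \land C(w))

Move each ¬ inward, flipping quantifiers it crosses:
  ((\exists y\, \neg C(y)) \lor (\forall v\, \exists u\, (C(u) \land C(v)))) \land (\forall w\, C(w))
Pull the quantifiers to the front (each side's bound variable is not free in the other side):
  \exists y\, \forall v\, \exists u\, \forall w\, ((\neg C(y) \lor C(u) \land C(v)) \land C(w))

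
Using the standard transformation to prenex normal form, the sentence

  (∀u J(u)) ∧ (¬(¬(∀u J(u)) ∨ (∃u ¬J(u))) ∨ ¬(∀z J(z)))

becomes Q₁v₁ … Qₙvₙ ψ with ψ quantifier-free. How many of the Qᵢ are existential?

Push ¬ through the quantifiers and connectives to reach negation normal form:
  (∀u J(u)) ∧ ((∀u J(u)) ∧ (∀u J(u)) ∨ (∃z ¬J(z)))
Rename bound variables to avoid capture: u↦r, u↦x1.
  (∀u J(u)) ∧ ((∀r J(r)) ∧ (∀x1 J(x1)) ∨ (∃z ¬J(z)))
Pull the quantifiers to the front (each side's bound variable is not free in the other side):
  ∀u ∀r ∀x1 ∃z (J(u) ∧ (J(r) ∧ J(x1) ∨ ¬J(z)))
The prefix is ∀u ∀r ∀x1 ∃z: 3 universal, 1 existential.

1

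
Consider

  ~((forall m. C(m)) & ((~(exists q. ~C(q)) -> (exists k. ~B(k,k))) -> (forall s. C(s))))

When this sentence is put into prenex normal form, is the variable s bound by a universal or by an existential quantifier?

existential

Rewrite implications/biconditionals: A → B as ¬A ∨ B.
  ~((forall m. C(m)) & (~(~~(exists q. ~C(q)) | (exists k. ~B(k,k))) | (forall s. C(s))))
Drive negations inward (¬∀x A ≡ ∃x ¬A, ¬∃x A ≡ ∀x ¬A, De Morgan for ∧/∨):
  (exists m. ~C(m)) | ((exists q. ~C(q)) | (exists k. ~B(k,k))) & (exists s. ~C(s))
Extract every quantifier outward, since the variables are now distinct and don't occur free across branches:
  exists m. exists q. exists k. exists s. (~C(m) | (~C(q) | ~B(k,k)) & ~C(s))
The quantifier forall s sits under an odd number of negations (counting the antecedent side of each →), so it flips to exists s.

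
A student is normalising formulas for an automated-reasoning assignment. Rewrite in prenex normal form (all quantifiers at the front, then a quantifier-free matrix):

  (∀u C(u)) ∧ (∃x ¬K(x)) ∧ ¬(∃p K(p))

∀u ∃x ∀p (C(u) ∧ ¬K(x) ∧ ¬K(p))

Push ¬ through the quantifiers and connectives to reach negation normal form:
  (∀u C(u)) ∧ (∃x ¬K(x)) ∧ (∀p ¬K(p))
Finally move all quantifiers to the prefix:
  ∀u ∃x ∀p (C(u) ∧ ¬K(x) ∧ ¬K(p))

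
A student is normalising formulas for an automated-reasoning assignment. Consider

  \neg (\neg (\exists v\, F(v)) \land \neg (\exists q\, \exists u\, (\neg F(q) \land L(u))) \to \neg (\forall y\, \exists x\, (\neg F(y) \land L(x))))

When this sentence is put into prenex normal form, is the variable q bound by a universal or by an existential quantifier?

Eliminate → and ↔ using ¬ and ∨.
  \neg (\neg (\neg (\exists v\, F(v)) \land \neg (\exists q\, \exists u\, (\neg F(q) \land L(u)))) \lor \neg (\forall y\, \exists x\, (\neg F(y) \land L(x))))
Move each ¬ inward, flipping quantifiers it crosses:
  (\forall v\, \neg F(v)) \land (\forall q\, \forall u\, (F(q) \lor \neg L(u))) \land (\forall y\, \exists x\, (\neg F(y) \land L(x)))
All bound variables are already distinct, so no renaming is needed.
Extract every quantifier outward, since the variables are now distinct and don't occur free across branches:
  \forall v\, \forall q\, \forall u\, \forall y\, \exists x\, (\neg F(v) \land (F(q) \lor \neg L(u)) \land \neg F(y) \land L(x))
The quantifier \exists q sits under an odd number of negations (counting the antecedent side of each →), so it flips to \forall q.

universal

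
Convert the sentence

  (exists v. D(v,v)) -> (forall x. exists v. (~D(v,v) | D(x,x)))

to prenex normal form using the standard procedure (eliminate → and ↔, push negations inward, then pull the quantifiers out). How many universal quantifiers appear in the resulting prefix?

2

First replace A → B with ¬A ∨ B.
  ~(exists v. D(v,v)) | (forall x. exists v. (~D(v,v) | D(x,x)))
Move each ¬ inward, flipping quantifiers it crosses:
  (forall v. ~D(v,v)) | (forall x. exists v. (~D(v,v) | D(x,x)))
Standardize variables apart so no two quantifiers bind the same name: v↦r.
  (forall v. ~D(v,v)) | (forall x. exists r. (~D(r,r) | D(x,x)))
Extract every quantifier outward, since the variables are now distinct and don't occur free across branches:
  forall v. forall x. exists r. (~D(v,v) | ~D(r,r) | D(x,x))
The prefix is forall v forall x exists r: 2 universal, 1 existential.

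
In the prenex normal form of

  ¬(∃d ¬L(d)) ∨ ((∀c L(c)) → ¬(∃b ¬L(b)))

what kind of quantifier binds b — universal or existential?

universal

Rewrite implications/biconditionals: A → B as ¬A ∨ B.
  ¬(∃d ¬L(d)) ∨ ¬(∀c L(c)) ∨ ¬(∃b ¬L(b))
Drive negations inward (¬∀x A ≡ ∃x ¬A, ¬∃x A ≡ ∀x ¬A, De Morgan for ∧/∨):
  (∀d L(d)) ∨ (∃c ¬L(c)) ∨ (∀b L(b))
Finally move all quantifiers to the prefix:
  ∀d ∃c ∀b (L(d) ∨ ¬L(c) ∨ L(b))
The quantifier ∃b sits under an odd number of negations (counting the antecedent side of each →), so it flips to ∀b.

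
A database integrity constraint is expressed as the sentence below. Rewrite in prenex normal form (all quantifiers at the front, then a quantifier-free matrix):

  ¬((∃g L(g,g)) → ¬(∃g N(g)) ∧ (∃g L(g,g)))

∃g ∃s ∀x1 (L(g,g) ∧ (N(s) ∨ ¬L(x1,x1)))

Rewrite implications/biconditionals: A → B as ¬A ∨ B.
  ¬(¬(∃g L(g,g)) ∨ ¬(∃g N(g)) ∧ (∃g L(g,g)))
Drive negations inward (¬∀x A ≡ ∃x ¬A, ¬∃x A ≡ ∀x ¬A, De Morgan for ∧/∨):
  (∃g L(g,g)) ∧ ((∃g N(g)) ∨ (∀g ¬L(g,g)))
Standardize variables apart so no two quantifiers bind the same name: g↦s, g↦x1.
  (∃g L(g,g)) ∧ ((∃s N(s)) ∨ (∀x1 ¬L(x1,x1)))
Finally move all quantifiers to the prefix:
  ∃g ∃s ∀x1 (L(g,g) ∧ (N(s) ∨ ¬L(x1,x1)))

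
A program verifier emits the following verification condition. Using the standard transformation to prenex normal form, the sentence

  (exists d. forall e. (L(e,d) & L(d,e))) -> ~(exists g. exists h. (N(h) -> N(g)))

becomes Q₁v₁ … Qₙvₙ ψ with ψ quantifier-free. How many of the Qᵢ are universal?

3

First replace A → B with ¬A ∨ B.
  ~(exists d. forall e. (L(e,d) & L(d,e))) | ~(exists g. exists h. (~N(h) | N(g)))
Push ¬ through the quantifiers and connectives to reach negation normal form:
  (forall d. exists e. (~L(e,d) | ~L(d,e))) | (forall g. forall h. (N(h) & ~N(g)))
Pull the quantifiers to the front (each side's bound variable is not free in the other side):
  forall d. exists e. forall g. forall h. (~L(e,d) | ~L(d,e) | N(h) & ~N(g))
The prefix is forall d exists e forall g forall h: 3 universal, 1 existential.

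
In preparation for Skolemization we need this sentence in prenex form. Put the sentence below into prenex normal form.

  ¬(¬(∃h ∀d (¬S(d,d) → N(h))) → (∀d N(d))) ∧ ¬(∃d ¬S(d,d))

Rewrite implications/biconditionals: A → B as ¬A ∨ B.
  ¬(¬¬(∃h ∀d (¬¬S(d,d) ∨ N(h))) ∨ (∀d N(d))) ∧ ¬(∃d ¬S(d,d))
Push ¬ through the quantifiers and connectives to reach negation normal form:
  (∀h ∃d (¬S(d,d) ∧ ¬N(h))) ∧ (∃d ¬N(d)) ∧ (∀d S(d,d))
Standardize variables apart so no two quantifiers bind the same name: d↦z1, d↦a.
  (∀h ∃d (¬S(d,d) ∧ ¬N(h))) ∧ (∃z1 ¬N(z1)) ∧ (∀a S(a,a))
Pull the quantifiers to the front (each side's bound variable is not free in the other side):
  ∀h ∃d ∃z1 ∀a (¬S(d,d) ∧ ¬N(h) ∧ ¬N(z1) ∧ S(a,a))

∀h ∃d ∃z1 ∀a (¬S(d,d) ∧ ¬N(h) ∧ ¬N(z1) ∧ S(a,a))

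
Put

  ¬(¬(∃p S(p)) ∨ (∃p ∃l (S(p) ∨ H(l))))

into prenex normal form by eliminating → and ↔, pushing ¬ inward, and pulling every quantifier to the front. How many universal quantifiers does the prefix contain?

Drive negations inward (¬∀x A ≡ ∃x ¬A, ¬∃x A ≡ ∀x ¬A, De Morgan for ∧/∨):
  (∃p S(p)) ∧ (∀p ∀l (¬S(p) ∧ ¬H(l)))
Rename bound variables to avoid capture: p↦y.
  (∃p S(p)) ∧ (∀y ∀l (¬S(y) ∧ ¬H(l)))
Pull the quantifiers to the front (each side's bound variable is not free in the other side):
  ∃p ∀y ∀l (S(p) ∧ ¬S(y) ∧ ¬H(l))
The prefix is ∃p ∀y ∀l: 2 universal, 1 existential.

2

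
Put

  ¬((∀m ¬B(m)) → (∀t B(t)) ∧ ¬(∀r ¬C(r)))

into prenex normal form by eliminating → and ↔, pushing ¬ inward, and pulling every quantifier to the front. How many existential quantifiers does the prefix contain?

Rewrite implications/biconditionals: A → B as ¬A ∨ B.
  ¬(¬(∀m ¬B(m)) ∨ (∀t B(t)) ∧ ¬(∀r ¬C(r)))
Push ¬ through the quantifiers and connectives to reach negation normal form:
  (∀m ¬B(m)) ∧ ((∃t ¬B(t)) ∨ (∀r ¬C(r)))
All bound variables are already distinct, so no renaming is needed.
Extract every quantifier outward, since the variables are now distinct and don't occur free across branches:
  ∀m ∃t ∀r (¬B(m) ∧ (¬B(t) ∨ ¬C(r)))
The prefix is ∀m ∃t ∀r: 2 universal, 1 existential.

1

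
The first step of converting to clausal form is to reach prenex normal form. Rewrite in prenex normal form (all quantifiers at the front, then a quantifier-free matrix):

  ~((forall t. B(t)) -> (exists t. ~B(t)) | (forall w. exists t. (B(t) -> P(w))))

First replace A → B with ¬A ∨ B.
  ~(~(forall t. B(t)) | (exists t. ~B(t)) | (forall w. exists t. (~B(t) | P(w))))
Move each ¬ inward, flipping quantifiers it crosses:
  (forall t. B(t)) & (forall t. B(t)) & (exists w. forall t. (B(t) & ~P(w)))
Standardize variables apart so no two quantifiers bind the same name: t↦z1, t↦b.
  (forall t. B(t)) & (forall z1. B(z1)) & (exists w. forall b. (B(b) & ~P(w)))
Finally move all quantifiers to the prefix:
  forall t. forall z1. exists w. forall b. (B(t) & B(z1) & B(b) & ~P(w))

forall t. forall z1. exists w. forall b. (B(t) & B(z1) & B(b) & ~P(w))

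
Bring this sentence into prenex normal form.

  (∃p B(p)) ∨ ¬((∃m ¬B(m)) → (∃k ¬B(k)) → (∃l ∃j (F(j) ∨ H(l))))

∃p ∃m ∃k ∀l ∀j (B(p) ∨ ¬B(m) ∧ ¬B(k) ∧ ¬F(j) ∧ ¬H(l))

First replace A → B with ¬A ∨ B.
  (∃p B(p)) ∨ ¬(¬(∃m ¬B(m)) ∨ ¬(∃k ¬B(k)) ∨ (∃l ∃j (F(j) ∨ H(l))))
Move each ¬ inward, flipping quantifiers it crosses:
  (∃p B(p)) ∨ (∃m ¬B(m)) ∧ (∃k ¬B(k)) ∧ (∀l ∀j (¬F(j) ∧ ¬H(l)))
Finally move all quantifiers to the prefix:
  ∃p ∃m ∃k ∀l ∀j (B(p) ∨ ¬B(m) ∧ ¬B(k) ∧ ¬F(j) ∧ ¬H(l))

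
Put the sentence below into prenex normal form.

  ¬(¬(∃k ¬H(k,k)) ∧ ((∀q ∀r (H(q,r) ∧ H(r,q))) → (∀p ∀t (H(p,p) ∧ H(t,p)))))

∃k ∀q ∀r ∃p ∃t (¬H(k,k) ∨ H(q,r) ∧ H(r,q) ∧ (¬H(p,p) ∨ ¬H(t,p)))

First replace A → B with ¬A ∨ B.
  ¬(¬(∃k ¬H(k,k)) ∧ (¬(∀q ∀r (H(q,r) ∧ H(r,q))) ∨ (∀p ∀t (H(p,p) ∧ H(t,p)))))
Drive negations inward (¬∀x A ≡ ∃x ¬A, ¬∃x A ≡ ∀x ¬A, De Morgan for ∧/∨):
  (∃k ¬H(k,k)) ∨ (∀q ∀r (H(q,r) ∧ H(r,q))) ∧ (∃p ∃t (¬H(p,p) ∨ ¬H(t,p)))
Extract every quantifier outward, since the variables are now distinct and don't occur free across branches:
  ∃k ∀q ∀r ∃p ∃t (¬H(k,k) ∨ H(q,r) ∧ H(r,q) ∧ (¬H(p,p) ∨ ¬H(t,p)))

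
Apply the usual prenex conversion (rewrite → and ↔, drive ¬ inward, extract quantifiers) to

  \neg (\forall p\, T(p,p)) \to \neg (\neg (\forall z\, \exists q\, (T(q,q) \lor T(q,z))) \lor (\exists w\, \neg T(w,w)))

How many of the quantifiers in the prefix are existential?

1

Rewrite implications/biconditionals: A → B as ¬A ∨ B.
  \neg \neg (\forall p\, T(p,p)) \lor \neg (\neg (\forall z\, \exists q\, (T(q,q) \lor T(q,z))) \lor (\exists w\, \neg T(w,w)))
Push ¬ through the quantifiers and connectives to reach negation normal form:
  (\forall p\, T(p,p)) \lor (\forall z\, \exists q\, (T(q,q) \lor T(q,z))) \land (\forall w\, T(w,w))
Extract every quantifier outward, since the variables are now distinct and don't occur free across branches:
  \forall p\, \forall z\, \exists q\, \forall w\, (T(p,p) \lor (T(q,q) \lor T(q,z)) \land T(w,w))
The prefix is \forall p \forall z \exists q \forall w: 3 universal, 1 existential.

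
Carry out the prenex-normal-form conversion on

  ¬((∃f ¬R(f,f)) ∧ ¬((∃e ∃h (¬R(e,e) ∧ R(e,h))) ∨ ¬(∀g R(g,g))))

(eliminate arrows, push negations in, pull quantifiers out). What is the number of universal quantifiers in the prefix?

1

Push ¬ through the quantifiers and connectives to reach negation normal form:
  (∀f R(f,f)) ∨ (∃e ∃h (¬R(e,e) ∧ R(e,h))) ∨ (∃g ¬R(g,g))
Extract every quantifier outward, since the variables are now distinct and don't occur free across branches:
  ∀f ∃e ∃h ∃g (R(f,f) ∨ ¬R(e,e) ∧ R(e,h) ∨ ¬R(g,g))
The prefix is ∀f ∃e ∃h ∃g: 1 universal, 3 existential.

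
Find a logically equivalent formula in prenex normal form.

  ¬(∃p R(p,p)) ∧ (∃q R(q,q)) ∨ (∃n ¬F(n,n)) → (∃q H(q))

∃p ∀q ∀n ∃u ((R(p,p) ∨ ¬R(q,q)) ∧ F(n,n) ∨ H(u))

Eliminate → and ↔ using ¬ and ∨.
  ¬(¬(∃p R(p,p)) ∧ (∃q R(q,q)) ∨ (∃n ¬F(n,n))) ∨ (∃q H(q))
Move each ¬ inward, flipping quantifiers it crosses:
  ((∃p R(p,p)) ∨ (∀q ¬R(q,q))) ∧ (∀n F(n,n)) ∨ (∃q H(q))
Standardize variables apart so no two quantifiers bind the same name: q↦u.
  ((∃p R(p,p)) ∨ (∀q ¬R(q,q))) ∧ (∀n F(n,n)) ∨ (∃u H(u))
Pull the quantifiers to the front (each side's bound variable is not free in the other side):
  ∃p ∀q ∀n ∃u ((R(p,p) ∨ ¬R(q,q)) ∧ F(n,n) ∨ H(u))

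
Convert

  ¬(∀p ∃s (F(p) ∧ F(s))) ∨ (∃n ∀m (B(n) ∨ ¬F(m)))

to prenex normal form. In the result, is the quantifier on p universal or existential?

Drive negations inward (¬∀x A ≡ ∃x ¬A, ¬∃x A ≡ ∀x ¬A, De Morgan for ∧/∨):
  (∃p ∀s (¬F(p) ∨ ¬F(s))) ∨ (∃n ∀m (B(n) ∨ ¬F(m)))
All bound variables are already distinct, so no renaming is needed.
Extract every quantifier outward, since the variables are now distinct and don't occur free across branches:
  ∃p ∀s ∃n ∀m (¬F(p) ∨ ¬F(s) ∨ B(n) ∨ ¬F(m))
The quantifier ∀p sits under an odd number of negations, so it flips to ∃p.

existential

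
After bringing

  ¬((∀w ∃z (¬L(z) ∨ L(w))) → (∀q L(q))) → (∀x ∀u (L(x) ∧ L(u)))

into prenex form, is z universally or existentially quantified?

universal

Rewrite implications/biconditionals: A → B as ¬A ∨ B.
  ¬¬(¬(∀w ∃z (¬L(z) ∨ L(w))) ∨ (∀q L(q))) ∨ (∀x ∀u (L(x) ∧ L(u)))
Push ¬ through the quantifiers and connectives to reach negation normal form:
  (∃w ∀z (L(z) ∧ ¬L(w))) ∨ (∀q L(q)) ∨ (∀x ∀u (L(x) ∧ L(u)))
All bound variables are already distinct, so no renaming is needed.
Pull the quantifiers to the front (each side's bound variable is not free in the other side):
  ∃w ∀z ∀q ∀x ∀u (L(z) ∧ ¬L(w) ∨ L(q) ∨ L(x) ∧ L(u))
The quantifier ∃z sits under an odd number of negations (counting the antecedent side of each →), so it flips to ∀z.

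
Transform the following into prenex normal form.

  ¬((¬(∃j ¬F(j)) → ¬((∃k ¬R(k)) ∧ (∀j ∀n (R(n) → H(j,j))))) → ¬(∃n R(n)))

∃j ∀k ∃u1 ∃n ∃v1 ((¬F(j) ∨ R(k) ∨ R(n) ∧ ¬H(u1,u1)) ∧ R(v1))

Eliminate → and ↔ using ¬ and ∨.
  ¬(¬(¬¬(∃j ¬F(j)) ∨ ¬((∃k ¬R(k)) ∧ (∀j ∀n (¬R(n) ∨ H(j,j))))) ∨ ¬(∃n R(n)))
Drive negations inward (¬∀x A ≡ ∃x ¬A, ¬∃x A ≡ ∀x ¬A, De Morgan for ∧/∨):
  ((∃j ¬F(j)) ∨ (∀k R(k)) ∨ (∃j ∃n (R(n) ∧ ¬H(j,j)))) ∧ (∃n R(n))
Give each quantifier a distinct variable: j↦u1, n↦v1.
  ((∃j ¬F(j)) ∨ (∀k R(k)) ∨ (∃u1 ∃n (R(n) ∧ ¬H(u1,u1)))) ∧ (∃v1 R(v1))
Pull the quantifiers to the front (each side's bound variable is not free in the other side):
  ∃j ∀k ∃u1 ∃n ∃v1 ((¬F(j) ∨ R(k) ∨ R(n) ∧ ¬H(u1,u1)) ∧ R(v1))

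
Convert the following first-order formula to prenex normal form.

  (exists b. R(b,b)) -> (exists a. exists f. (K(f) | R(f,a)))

forall b. exists a. exists f. (~R(b,b) | K(f) | R(f,a))

First replace A → B with ¬A ∨ B.
  ~(exists b. R(b,b)) | (exists a. exists f. (K(f) | R(f,a)))
Push ¬ through the quantifiers and connectives to reach negation normal form:
  (forall b. ~R(b,b)) | (exists a. exists f. (K(f) | R(f,a)))
Pull the quantifiers to the front (each side's bound variable is not free in the other side):
  forall b. exists a. exists f. (~R(b,b) | K(f) | R(f,a))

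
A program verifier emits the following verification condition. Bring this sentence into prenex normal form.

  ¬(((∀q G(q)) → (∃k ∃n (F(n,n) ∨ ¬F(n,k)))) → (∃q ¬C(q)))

∃q ∃k ∃n ∀z1 ((¬G(q) ∨ F(n,n) ∨ ¬F(n,k)) ∧ C(z1))

First replace A → B with ¬A ∨ B.
  ¬(¬(¬(∀q G(q)) ∨ (∃k ∃n (F(n,n) ∨ ¬F(n,k)))) ∨ (∃q ¬C(q)))
Move each ¬ inward, flipping quantifiers it crosses:
  ((∃q ¬G(q)) ∨ (∃k ∃n (F(n,n) ∨ ¬F(n,k)))) ∧ (∀q C(q))
Give each quantifier a distinct variable: q↦z1.
  ((∃q ¬G(q)) ∨ (∃k ∃n (F(n,n) ∨ ¬F(n,k)))) ∧ (∀z1 C(z1))
Extract every quantifier outward, since the variables are now distinct and don't occur free across branches:
  ∃q ∃k ∃n ∀z1 ((¬G(q) ∨ F(n,n) ∨ ¬F(n,k)) ∧ C(z1))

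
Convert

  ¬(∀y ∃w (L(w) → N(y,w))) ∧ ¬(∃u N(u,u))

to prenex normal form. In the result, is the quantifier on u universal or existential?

Rewrite implications/biconditionals: A → B as ¬A ∨ B.
  ¬(∀y ∃w (¬L(w) ∨ N(y,w))) ∧ ¬(∃u N(u,u))
Push ¬ through the quantifiers and connectives to reach negation normal form:
  (∃y ∀w (L(w) ∧ ¬N(y,w))) ∧ (∀u ¬N(u,u))
Extract every quantifier outward, since the variables are now distinct and don't occur free across branches:
  ∃y ∀w ∀u (L(w) ∧ ¬N(y,w) ∧ ¬N(u,u))
The quantifier ∃u sits under an odd number of negations (counting the antecedent side of each →), so it flips to ∀u.

universal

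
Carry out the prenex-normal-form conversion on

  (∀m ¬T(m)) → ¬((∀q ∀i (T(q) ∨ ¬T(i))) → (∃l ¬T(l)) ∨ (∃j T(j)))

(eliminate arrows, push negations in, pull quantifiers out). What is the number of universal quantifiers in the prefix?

4

Eliminate → and ↔ using ¬ and ∨.
  ¬(∀m ¬T(m)) ∨ ¬(¬(∀q ∀i (T(q) ∨ ¬T(i))) ∨ (∃l ¬T(l)) ∨ (∃j T(j)))
Drive negations inward (¬∀x A ≡ ∃x ¬A, ¬∃x A ≡ ∀x ¬A, De Morgan for ∧/∨):
  (∃m T(m)) ∨ (∀q ∀i (T(q) ∨ ¬T(i))) ∧ (∀l T(l)) ∧ (∀j ¬T(j))
All bound variables are already distinct, so no renaming is needed.
Finally move all quantifiers to the prefix:
  ∃m ∀q ∀i ∀l ∀j (T(m) ∨ (T(q) ∨ ¬T(i)) ∧ T(l) ∧ ¬T(j))
The prefix is ∃m ∀q ∀i ∀l ∀j: 4 universal, 1 existential.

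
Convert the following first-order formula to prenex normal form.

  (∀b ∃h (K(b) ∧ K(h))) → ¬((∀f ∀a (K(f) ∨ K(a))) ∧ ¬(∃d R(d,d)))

First replace A → B with ¬A ∨ B.
  ¬(∀b ∃h (K(b) ∧ K(h))) ∨ ¬((∀f ∀a (K(f) ∨ K(a))) ∧ ¬(∃d R(d,d)))
Move each ¬ inward, flipping quantifiers it crosses:
  (∃b ∀h (¬K(b) ∨ ¬K(h))) ∨ (∃f ∃a (¬K(f) ∧ ¬K(a))) ∨ (∃d R(d,d))
All bound variables are already distinct, so no renaming is needed.
Extract every quantifier outward, since the variables are now distinct and don't occur free across branches:
  ∃b ∀h ∃f ∃a ∃d (¬K(b) ∨ ¬K(h) ∨ ¬K(f) ∧ ¬K(a) ∨ R(d,d))

∃b ∀h ∃f ∃a ∃d (¬K(b) ∨ ¬K(h) ∨ ¬K(f) ∧ ¬K(a) ∨ R(d,d))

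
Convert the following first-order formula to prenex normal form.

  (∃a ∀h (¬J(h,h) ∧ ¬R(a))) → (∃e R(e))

First replace A → B with ¬A ∨ B.
  ¬(∃a ∀h (¬J(h,h) ∧ ¬R(a))) ∨ (∃e R(e))
Move each ¬ inward, flipping quantifiers it crosses:
  (∀a ∃h (J(h,h) ∨ R(a))) ∨ (∃e R(e))
Extract every quantifier outward, since the variables are now distinct and don't occur free across branches:
  ∀a ∃h ∃e (J(h,h) ∨ R(a) ∨ R(e))

∀a ∃h ∃e (J(h,h) ∨ R(a) ∨ R(e))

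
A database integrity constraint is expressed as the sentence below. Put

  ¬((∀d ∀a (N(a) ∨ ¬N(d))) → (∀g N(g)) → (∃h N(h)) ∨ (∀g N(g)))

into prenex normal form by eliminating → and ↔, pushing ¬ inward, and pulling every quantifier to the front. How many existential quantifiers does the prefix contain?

1

Rewrite implications/biconditionals: A → B as ¬A ∨ B.
  ¬(¬(∀d ∀a (N(a) ∨ ¬N(d))) ∨ ¬(∀g N(g)) ∨ (∃h N(h)) ∨ (∀g N(g)))
Push ¬ through the quantifiers and connectives to reach negation normal form:
  (∀d ∀a (N(a) ∨ ¬N(d))) ∧ (∀g N(g)) ∧ (∀h ¬N(h)) ∧ (∃g ¬N(g))
Rename bound variables to avoid capture: g↦x1.
  (∀d ∀a (N(a) ∨ ¬N(d))) ∧ (∀g N(g)) ∧ (∀h ¬N(h)) ∧ (∃x1 ¬N(x1))
Extract every quantifier outward, since the variables are now distinct and don't occur free across branches:
  ∀d ∀a ∀g ∀h ∃x1 ((N(a) ∨ ¬N(d)) ∧ N(g) ∧ ¬N(h) ∧ ¬N(x1))
The prefix is ∀d ∀a ∀g ∀h ∃x1: 4 universal, 1 existential.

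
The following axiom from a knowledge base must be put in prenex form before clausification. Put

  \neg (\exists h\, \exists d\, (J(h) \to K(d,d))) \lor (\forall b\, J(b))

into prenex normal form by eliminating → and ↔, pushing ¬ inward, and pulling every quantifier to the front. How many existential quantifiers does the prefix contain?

0

Eliminate → and ↔ using ¬ and ∨.
  \neg (\exists h\, \exists d\, (\neg J(h) \lor K(d,d))) \lor (\forall b\, J(b))
Drive negations inward (¬∀x A ≡ ∃x ¬A, ¬∃x A ≡ ∀x ¬A, De Morgan for ∧/∨):
  (\forall h\, \forall d\, (J(h) \land \neg K(d,d))) \lor (\forall b\, J(b))
All bound variables are already distinct, so no renaming is needed.
Pull the quantifiers to the front (each side's bound variable is not free in the other side):
  \forall h\, \forall d\, \forall b\, (J(h) \land \neg K(d,d) \lor J(b))
The prefix is \forall h \forall d \forall b: 3 universal, 0 existential.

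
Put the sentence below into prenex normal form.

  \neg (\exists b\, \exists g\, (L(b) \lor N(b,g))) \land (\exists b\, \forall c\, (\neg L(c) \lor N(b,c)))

\forall b\, \forall g\, \exists v1\, \forall c\, (\neg L(b) \land \neg N(b,g) \land (\neg L(c) \lor N(v1,c)))

Drive negations inward (¬∀x A ≡ ∃x ¬A, ¬∃x A ≡ ∀x ¬A, De Morgan for ∧/∨):
  (\forall b\, \forall g\, (\neg L(b) \land \neg N(b,g))) \land (\exists b\, \forall c\, (\neg L(c) \lor N(b,c)))
Standardize variables apart so no two quantifiers bind the same name: b↦v1.
  (\forall b\, \forall g\, (\neg L(b) \land \neg N(b,g))) \land (\exists v1\, \forall c\, (\neg L(c) \lor N(v1,c)))
Extract every quantifier outward, since the variables are now distinct and don't occur free across branches:
  \forall b\, \forall g\, \exists v1\, \forall c\, (\neg L(b) \land \neg N(b,g) \land (\neg L(c) \lor N(v1,c)))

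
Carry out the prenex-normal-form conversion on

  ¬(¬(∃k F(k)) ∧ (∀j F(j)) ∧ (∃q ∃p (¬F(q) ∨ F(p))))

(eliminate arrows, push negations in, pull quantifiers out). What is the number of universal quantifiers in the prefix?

Drive negations inward (¬∀x A ≡ ∃x ¬A, ¬∃x A ≡ ∀x ¬A, De Morgan for ∧/∨):
  (∃k F(k)) ∨ (∃j ¬F(j)) ∨ (∀q ∀p (F(q) ∧ ¬F(p)))
All bound variables are already distinct, so no renaming is needed.
Extract every quantifier outward, since the variables are now distinct and don't occur free across branches:
  ∃k ∃j ∀q ∀p (F(k) ∨ ¬F(j) ∨ F(q) ∧ ¬F(p))
The prefix is ∃k ∃j ∀q ∀p: 2 universal, 2 existential.

2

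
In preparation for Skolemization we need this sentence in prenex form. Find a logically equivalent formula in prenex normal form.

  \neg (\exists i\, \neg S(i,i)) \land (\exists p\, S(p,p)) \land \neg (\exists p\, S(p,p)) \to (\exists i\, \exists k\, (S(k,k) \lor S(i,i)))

\exists i\, \forall p\, \exists y\, \exists r\, \exists k\, (\neg S(i,i) \lor \neg S(p,p) \lor S(y,y) \lor S(k,k) \lor S(r,r))

Eliminate → and ↔ using ¬ and ∨.
  \neg (\neg (\exists i\, \neg S(i,i)) \land (\exists p\, S(p,p)) \land \neg (\exists p\, S(p,p))) \lor (\exists i\, \exists k\, (S(k,k) \lor S(i,i)))
Move each ¬ inward, flipping quantifiers it crosses:
  (\exists i\, \neg S(i,i)) \lor (\forall p\, \neg S(p,p)) \lor (\exists p\, S(p,p)) \lor (\exists i\, \exists k\, (S(k,k) \lor S(i,i)))
Standardize variables apart so no two quantifiers bind the same name: p↦y, i↦r.
  (\exists i\, \neg S(i,i)) \lor (\forall p\, \neg S(p,p)) \lor (\exists y\, S(y,y)) \lor (\exists r\, \exists k\, (S(k,k) \lor S(r,r)))
Extract every quantifier outward, since the variables are now distinct and don't occur free across branches:
  \exists i\, \forall p\, \exists y\, \exists r\, \exists k\, (\neg S(i,i) \lor \neg S(p,p) \lor S(y,y) \lor S(k,k) \lor S(r,r))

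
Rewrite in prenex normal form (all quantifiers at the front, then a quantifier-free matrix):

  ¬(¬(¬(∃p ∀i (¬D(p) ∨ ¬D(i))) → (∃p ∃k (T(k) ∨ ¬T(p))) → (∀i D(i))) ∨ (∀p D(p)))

∃p ∀i ∀v1 ∀k ∀s ∃w ((¬D(p) ∨ ¬D(i) ∨ ¬T(k) ∧ T(v1) ∨ D(s)) ∧ ¬D(w))

Rewrite implications/biconditionals: A → B as ¬A ∨ B.
  ¬(¬(¬¬(∃p ∀i (¬D(p) ∨ ¬D(i))) ∨ ¬(∃p ∃k (T(k) ∨ ¬T(p))) ∨ (∀i D(i))) ∨ (∀p D(p)))
Move each ¬ inward, flipping quantifiers it crosses:
  ((∃p ∀i (¬D(p) ∨ ¬D(i))) ∨ (∀p ∀k (¬T(k) ∧ T(p))) ∨ (∀i D(i))) ∧ (∃p ¬D(p))
Standardize variables apart so no two quantifiers bind the same name: p↦v1, i↦s, p↦w.
  ((∃p ∀i (¬D(p) ∨ ¬D(i))) ∨ (∀v1 ∀k (¬T(k) ∧ T(v1))) ∨ (∀s D(s))) ∧ (∃w ¬D(w))
Finally move all quantifiers to the prefix:
  ∃p ∀i ∀v1 ∀k ∀s ∃w ((¬D(p) ∨ ¬D(i) ∨ ¬T(k) ∧ T(v1) ∨ D(s)) ∧ ¬D(w))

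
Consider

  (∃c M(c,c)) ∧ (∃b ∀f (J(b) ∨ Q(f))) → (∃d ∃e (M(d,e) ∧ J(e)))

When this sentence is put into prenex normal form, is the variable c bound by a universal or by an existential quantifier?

universal

Rewrite implications/biconditionals: A → B as ¬A ∨ B.
  ¬((∃c M(c,c)) ∧ (∃b ∀f (J(b) ∨ Q(f)))) ∨ (∃d ∃e (M(d,e) ∧ J(e)))
Move each ¬ inward, flipping quantifiers it crosses:
  (∀c ¬M(c,c)) ∨ (∀b ∃f (¬J(b) ∧ ¬Q(f))) ∨ (∃d ∃e (M(d,e) ∧ J(e)))
All bound variables are already distinct, so no renaming is needed.
Extract every quantifier outward, since the variables are now distinct and don't occur free across branches:
  ∀c ∀b ∃f ∃d ∃e (¬M(c,c) ∨ ¬J(b) ∧ ¬Q(f) ∨ M(d,e) ∧ J(e))
The quantifier ∃c sits under an odd number of negations (counting the antecedent side of each →), so it flips to ∀c.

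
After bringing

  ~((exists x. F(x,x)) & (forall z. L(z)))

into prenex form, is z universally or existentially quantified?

existential

Move each ¬ inward, flipping quantifiers it crosses:
  (forall x. ~F(x,x)) | (exists z. ~L(z))
All bound variables are already distinct, so no renaming is needed.
Extract every quantifier outward, since the variables are now distinct and don't occur free across branches:
  forall x. exists z. (~F(x,x) | ~L(z))
The quantifier forall z sits under an odd number of negations, so it flips to exists z.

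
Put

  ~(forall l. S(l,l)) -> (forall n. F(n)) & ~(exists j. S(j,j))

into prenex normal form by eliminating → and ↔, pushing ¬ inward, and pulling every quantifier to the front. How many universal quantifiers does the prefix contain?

3

First replace A → B with ¬A ∨ B.
  ~~(forall l. S(l,l)) | (forall n. F(n)) & ~(exists j. S(j,j))
Move each ¬ inward, flipping quantifiers it crosses:
  (forall l. S(l,l)) | (forall n. F(n)) & (forall j. ~S(j,j))
All bound variables are already distinct, so no renaming is needed.
Extract every quantifier outward, since the variables are now distinct and don't occur free across branches:
  forall l. forall n. forall j. (S(l,l) | F(n) & ~S(j,j))
The prefix is forall l forall n forall j: 3 universal, 0 existential.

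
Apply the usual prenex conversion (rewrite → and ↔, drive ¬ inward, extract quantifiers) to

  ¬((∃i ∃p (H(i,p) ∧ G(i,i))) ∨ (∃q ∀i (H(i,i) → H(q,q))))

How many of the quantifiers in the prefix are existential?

Rewrite implications/biconditionals: A → B as ¬A ∨ B.
  ¬((∃i ∃p (H(i,p) ∧ G(i,i))) ∨ (∃q ∀i (¬H(i,i) ∨ H(q,q))))
Move each ¬ inward, flipping quantifiers it crosses:
  (∀i ∀p (¬H(i,p) ∨ ¬G(i,i))) ∧ (∀q ∃i (H(i,i) ∧ ¬H(q,q)))
Standardize variables apart so no two quantifiers bind the same name: i↦z1.
  (∀i ∀p (¬H(i,p) ∨ ¬G(i,i))) ∧ (∀q ∃z1 (H(z1,z1) ∧ ¬H(q,q)))
Pull the quantifiers to the front (each side's bound variable is not free in the other side):
  ∀i ∀p ∀q ∃z1 ((¬H(i,p) ∨ ¬G(i,i)) ∧ H(z1,z1) ∧ ¬H(q,q))
The prefix is ∀i ∀p ∀q ∃z1: 3 universal, 1 existential.

1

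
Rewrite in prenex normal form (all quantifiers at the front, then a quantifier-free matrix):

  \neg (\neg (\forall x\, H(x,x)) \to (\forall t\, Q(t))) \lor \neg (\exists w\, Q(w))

Eliminate → and ↔ using ¬ and ∨.
  \neg (\neg \neg (\forall x\, H(x,x)) \lor (\forall t\, Q(t))) \lor \neg (\exists w\, Q(w))
Move each ¬ inward, flipping quantifiers it crosses:
  (\exists x\, \neg H(x,x)) \land (\exists t\, \neg Q(t)) \lor (\forall w\, \neg Q(w))
Extract every quantifier outward, since the variables are now distinct and don't occur free across branches:
  \exists x\, \exists t\, \forall w\, (\neg H(x,x) \land \neg Q(t) \lor \neg Q(w))

\exists x\, \exists t\, \forall w\, (\neg H(x,x) \land \neg Q(t) \lor \neg Q(w))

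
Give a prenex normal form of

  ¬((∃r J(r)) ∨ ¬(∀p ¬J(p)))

∀r ∀p (¬J(r) ∧ ¬J(p))

Move each ¬ inward, flipping quantifiers it crosses:
  (∀r ¬J(r)) ∧ (∀p ¬J(p))
All bound variables are already distinct, so no renaming is needed.
Pull the quantifiers to the front (each side's bound variable is not free in the other side):
  ∀r ∀p (¬J(r) ∧ ¬J(p))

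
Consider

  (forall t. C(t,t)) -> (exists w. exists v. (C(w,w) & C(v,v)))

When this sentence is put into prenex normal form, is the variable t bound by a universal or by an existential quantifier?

existential

Eliminate → and ↔ using ¬ and ∨.
  ~(forall t. C(t,t)) | (exists w. exists v. (C(w,w) & C(v,v)))
Move each ¬ inward, flipping quantifiers it crosses:
  (exists t. ~C(t,t)) | (exists w. exists v. (C(w,w) & C(v,v)))
All bound variables are already distinct, so no renaming is needed.
Extract every quantifier outward, since the variables are now distinct and don't occur free across branches:
  exists t. exists w. exists v. (~C(t,t) | C(w,w) & C(v,v))
The quantifier forall t sits under an odd number of negations (counting the antecedent side of each →), so it flips to exists t.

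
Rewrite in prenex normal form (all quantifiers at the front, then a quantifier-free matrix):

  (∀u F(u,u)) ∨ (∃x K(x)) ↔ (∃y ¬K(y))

Eliminate → and ↔ using ¬ and ∨; A ↔ B as (¬A ∨ B) ∧ (¬B ∨ A).
  (¬((∀u F(u,u)) ∨ (∃x K(x))) ∨ (∃y ¬K(y))) ∧ (¬(∃y ¬K(y)) ∨ (∀u F(u,u)) ∨ (∃x K(x)))
Push ¬ through the quantifiers and connectives to reach negation normal form:
  ((∃u ¬F(u,u)) ∧ (∀x ¬K(x)) ∨ (∃y ¬K(y))) ∧ ((∀y K(y)) ∨ (∀u F(u,u)) ∨ (∃x K(x)))
Give each quantifier a distinct variable: y↦z, u↦w, x↦c.
  ((∃u ¬F(u,u)) ∧ (∀x ¬K(x)) ∨ (∃y ¬K(y))) ∧ ((∀z K(z)) ∨ (∀w F(w,w)) ∨ (∃c K(c)))
Pull the quantifiers to the front (each side's bound variable is not free in the other side):
  ∃u ∀x ∃y ∀z ∀w ∃c ((¬F(u,u) ∧ ¬K(x) ∨ ¬K(y)) ∧ (K(z) ∨ F(w,w) ∨ K(c)))

∃u ∀x ∃y ∀z ∀w ∃c ((¬F(u,u) ∧ ¬K(x) ∨ ¬K(y)) ∧ (K(z) ∨ F(w,w) ∨ K(c)))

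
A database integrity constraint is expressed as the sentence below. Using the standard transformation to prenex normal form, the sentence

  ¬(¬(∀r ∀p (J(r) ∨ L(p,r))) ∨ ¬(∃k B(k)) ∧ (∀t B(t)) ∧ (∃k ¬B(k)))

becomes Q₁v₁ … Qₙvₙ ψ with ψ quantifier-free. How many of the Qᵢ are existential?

2

Drive negations inward (¬∀x A ≡ ∃x ¬A, ¬∃x A ≡ ∀x ¬A, De Morgan for ∧/∨):
  (∀r ∀p (J(r) ∨ L(p,r))) ∧ ((∃k B(k)) ∨ (∃t ¬B(t)) ∨ (∀k B(k)))
Give each quantifier a distinct variable: k↦q.
  (∀r ∀p (J(r) ∨ L(p,r))) ∧ ((∃k B(k)) ∨ (∃t ¬B(t)) ∨ (∀q B(q)))
Pull the quantifiers to the front (each side's bound variable is not free in the other side):
  ∀r ∀p ∃k ∃t ∀q ((J(r) ∨ L(p,r)) ∧ (B(k) ∨ ¬B(t) ∨ B(q)))
The prefix is ∀r ∀p ∃k ∃t ∀q: 3 universal, 2 existential.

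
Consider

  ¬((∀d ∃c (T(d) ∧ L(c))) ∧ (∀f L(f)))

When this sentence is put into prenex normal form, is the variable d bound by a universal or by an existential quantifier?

Drive negations inward (¬∀x A ≡ ∃x ¬A, ¬∃x A ≡ ∀x ¬A, De Morgan for ∧/∨):
  (∃d ∀c (¬T(d) ∨ ¬L(c))) ∨ (∃f ¬L(f))
Finally move all quantifiers to the prefix:
  ∃d ∀c ∃f (¬T(d) ∨ ¬L(c) ∨ ¬L(f))
The quantifier ∀d sits under an odd number of negations, so it flips to ∃d.

existential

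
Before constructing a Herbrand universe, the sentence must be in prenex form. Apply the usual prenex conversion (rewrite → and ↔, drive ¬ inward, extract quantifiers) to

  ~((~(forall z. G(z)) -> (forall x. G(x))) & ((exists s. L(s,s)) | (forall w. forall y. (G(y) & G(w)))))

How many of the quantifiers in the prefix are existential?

Rewrite implications/biconditionals: A → B as ¬A ∨ B.
  ~((~~(forall z. G(z)) | (forall x. G(x))) & ((exists s. L(s,s)) | (forall w. forall y. (G(y) & G(w)))))
Push ¬ through the quantifiers and connectives to reach negation normal form:
  (exists z. ~G(z)) & (exists x. ~G(x)) | (forall s. ~L(s,s)) & (exists w. exists y. (~G(y) | ~G(w)))
Pull the quantifiers to the front (each side's bound variable is not free in the other side):
  exists z. exists x. forall s. exists w. exists y. (~G(z) & ~G(x) | ~L(s,s) & (~G(y) | ~G(w)))
The prefix is exists z exists x forall s exists w exists y: 1 universal, 4 existential.

4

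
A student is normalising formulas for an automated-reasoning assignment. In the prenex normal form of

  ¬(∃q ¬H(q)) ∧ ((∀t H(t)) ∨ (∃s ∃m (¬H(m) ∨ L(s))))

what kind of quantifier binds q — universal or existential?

Move each ¬ inward, flipping quantifiers it crosses:
  (∀q H(q)) ∧ ((∀t H(t)) ∨ (∃s ∃m (¬H(m) ∨ L(s))))
Finally move all quantifiers to the prefix:
  ∀q ∀t ∃s ∃m (H(q) ∧ (H(t) ∨ ¬H(m) ∨ L(s)))
The quantifier ∃q sits under an odd number of negations, so it flips to ∀q.

universal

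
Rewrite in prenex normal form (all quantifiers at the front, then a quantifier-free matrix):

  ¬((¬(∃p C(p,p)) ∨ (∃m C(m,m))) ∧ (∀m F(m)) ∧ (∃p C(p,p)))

∃p ∀m ∃w ∀b (C(p,p) ∧ ¬C(m,m) ∨ ¬F(w) ∨ ¬C(b,b))

Push ¬ through the quantifiers and connectives to reach negation normal form:
  (∃p C(p,p)) ∧ (∀m ¬C(m,m)) ∨ (∃m ¬F(m)) ∨ (∀p ¬C(p,p))
Rename bound variables to avoid capture: m↦w, p↦b.
  (∃p C(p,p)) ∧ (∀m ¬C(m,m)) ∨ (∃w ¬F(w)) ∨ (∀b ¬C(b,b))
Finally move all quantifiers to the prefix:
  ∃p ∀m ∃w ∀b (C(p,p) ∧ ¬C(m,m) ∨ ¬F(w) ∨ ¬C(b,b))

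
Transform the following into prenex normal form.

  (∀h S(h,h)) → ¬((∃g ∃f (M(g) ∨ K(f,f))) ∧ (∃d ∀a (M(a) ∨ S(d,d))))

First replace A → B with ¬A ∨ B.
  ¬(∀h S(h,h)) ∨ ¬((∃g ∃f (M(g) ∨ K(f,f))) ∧ (∃d ∀a (M(a) ∨ S(d,d))))
Drive negations inward (¬∀x A ≡ ∃x ¬A, ¬∃x A ≡ ∀x ¬A, De Morgan for ∧/∨):
  (∃h ¬S(h,h)) ∨ (∀g ∀f (¬M(g) ∧ ¬K(f,f))) ∨ (∀d ∃a (¬M(a) ∧ ¬S(d,d)))
All bound variables are already distinct, so no renaming is needed.
Finally move all quantifiers to the prefix:
  ∃h ∀g ∀f ∀d ∃a (¬S(h,h) ∨ ¬M(g) ∧ ¬K(f,f) ∨ ¬M(a) ∧ ¬S(d,d))

∃h ∀g ∀f ∀d ∃a (¬S(h,h) ∨ ¬M(g) ∧ ¬K(f,f) ∨ ¬M(a) ∧ ¬S(d,d))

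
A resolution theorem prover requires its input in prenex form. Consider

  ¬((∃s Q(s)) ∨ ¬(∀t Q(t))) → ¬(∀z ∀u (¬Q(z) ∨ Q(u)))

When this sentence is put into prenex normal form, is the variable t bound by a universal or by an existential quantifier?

Eliminate → and ↔ using ¬ and ∨.
  ¬¬((∃s Q(s)) ∨ ¬(∀t Q(t))) ∨ ¬(∀z ∀u (¬Q(z) ∨ Q(u)))
Drive negations inward (¬∀x A ≡ ∃x ¬A, ¬∃x A ≡ ∀x ¬A, De Morgan for ∧/∨):
  (∃s Q(s)) ∨ (∃t ¬Q(t)) ∨ (∃z ∃u (Q(z) ∧ ¬Q(u)))
All bound variables are already distinct, so no renaming is needed.
Finally move all quantifiers to the prefix:
  ∃s ∃t ∃z ∃u (Q(s) ∨ ¬Q(t) ∨ Q(z) ∧ ¬Q(u))
The quantifier ∀t sits under an odd number of negations (counting the antecedent side of each →), so it flips to ∃t.

existential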